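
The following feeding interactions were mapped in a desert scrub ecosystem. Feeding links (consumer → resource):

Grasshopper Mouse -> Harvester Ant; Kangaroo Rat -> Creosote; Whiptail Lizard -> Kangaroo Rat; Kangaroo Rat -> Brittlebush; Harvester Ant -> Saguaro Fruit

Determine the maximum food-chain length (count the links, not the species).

2 links

One longest chain: Saguaro Fruit → Harvester Ant → Grasshopper Mouse.
It has 3 species and 2 links.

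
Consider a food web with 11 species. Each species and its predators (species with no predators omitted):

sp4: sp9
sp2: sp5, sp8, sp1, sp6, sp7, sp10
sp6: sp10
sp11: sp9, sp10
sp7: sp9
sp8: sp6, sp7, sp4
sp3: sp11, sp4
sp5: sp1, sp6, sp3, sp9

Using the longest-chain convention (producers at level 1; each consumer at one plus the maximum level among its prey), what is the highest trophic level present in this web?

5

Producers (level 1): sp2.
sp2 → sp5 → sp3 → sp11 → sp10 gives sp10 level 5.
No species has a prey at level 5, so no species reaches level 6.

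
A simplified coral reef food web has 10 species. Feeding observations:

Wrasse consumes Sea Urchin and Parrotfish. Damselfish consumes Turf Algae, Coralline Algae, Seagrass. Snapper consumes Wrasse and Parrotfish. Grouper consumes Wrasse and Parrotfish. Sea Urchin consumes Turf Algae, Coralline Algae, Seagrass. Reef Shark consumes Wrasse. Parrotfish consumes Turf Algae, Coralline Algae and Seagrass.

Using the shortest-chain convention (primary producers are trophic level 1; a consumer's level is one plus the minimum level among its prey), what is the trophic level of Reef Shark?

Seagrass is a producer → level 1.
Sea Urchin eats Seagrass → level 2.
Wrasse eats Sea Urchin → level 3.
Reef Shark eats Wrasse → level 4.
No prey of Reef Shark is below level 3, so 4 is the minimum.

Trophic level 4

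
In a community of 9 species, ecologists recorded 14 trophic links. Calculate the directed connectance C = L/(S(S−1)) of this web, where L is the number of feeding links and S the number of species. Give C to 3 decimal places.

C = 0.194

The web has S = 9 species and L = 14 feeding links.
C = L / (S(S−1)) = 14 / 72 = 0.1944 ≈ 0.194.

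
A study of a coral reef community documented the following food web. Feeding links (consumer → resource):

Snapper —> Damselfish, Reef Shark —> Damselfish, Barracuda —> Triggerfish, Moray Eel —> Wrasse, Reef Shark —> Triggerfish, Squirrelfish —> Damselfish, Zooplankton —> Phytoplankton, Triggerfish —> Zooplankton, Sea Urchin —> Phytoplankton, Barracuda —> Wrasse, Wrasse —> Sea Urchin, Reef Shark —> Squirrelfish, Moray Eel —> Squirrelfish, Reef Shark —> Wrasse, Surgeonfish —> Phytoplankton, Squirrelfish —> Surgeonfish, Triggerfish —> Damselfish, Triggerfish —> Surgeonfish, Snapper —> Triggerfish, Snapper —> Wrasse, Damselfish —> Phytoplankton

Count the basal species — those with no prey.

Basal species (no prey listed): Phytoplankton.
Count: 1.

1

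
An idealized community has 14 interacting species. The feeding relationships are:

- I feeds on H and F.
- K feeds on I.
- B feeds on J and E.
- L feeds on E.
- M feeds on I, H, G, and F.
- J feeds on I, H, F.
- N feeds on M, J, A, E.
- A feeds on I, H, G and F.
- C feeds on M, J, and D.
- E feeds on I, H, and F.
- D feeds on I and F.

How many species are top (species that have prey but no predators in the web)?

5

Top species (has prey, but nothing eats it): K, L, B, N, C.
Count: 5.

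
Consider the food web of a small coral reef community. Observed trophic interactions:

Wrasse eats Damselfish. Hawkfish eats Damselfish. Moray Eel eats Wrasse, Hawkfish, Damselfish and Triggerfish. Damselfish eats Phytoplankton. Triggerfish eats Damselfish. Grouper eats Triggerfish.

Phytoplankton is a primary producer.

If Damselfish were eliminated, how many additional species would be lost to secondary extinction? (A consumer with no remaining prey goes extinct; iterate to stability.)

5

Remove Damselfish.
Round 1: Triggerfish (all prey gone), Hawkfish (all prey gone), Wrasse (all prey gone) → extinct.
Round 2: Moray Eel (all prey gone), Grouper (all prey gone) → extinct.
No further losses. Total secondary extinctions: 5.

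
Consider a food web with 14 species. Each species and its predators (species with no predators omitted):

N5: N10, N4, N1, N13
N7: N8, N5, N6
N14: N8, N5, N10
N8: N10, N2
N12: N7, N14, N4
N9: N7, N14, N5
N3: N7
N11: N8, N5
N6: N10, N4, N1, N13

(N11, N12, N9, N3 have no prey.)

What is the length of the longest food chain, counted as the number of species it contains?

One longest chain: N12 → N7 → N6 → N10.
It has 4 species and 3 links.

4 species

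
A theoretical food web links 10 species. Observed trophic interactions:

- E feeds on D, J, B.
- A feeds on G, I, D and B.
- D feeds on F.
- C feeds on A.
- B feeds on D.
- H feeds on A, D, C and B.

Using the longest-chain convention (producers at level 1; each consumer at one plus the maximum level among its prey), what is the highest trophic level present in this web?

6

Producers (level 1): J, I, F, G.
F → D → B → A → C → H gives H level 6.
No species has a prey at level 6, so no species reaches level 7.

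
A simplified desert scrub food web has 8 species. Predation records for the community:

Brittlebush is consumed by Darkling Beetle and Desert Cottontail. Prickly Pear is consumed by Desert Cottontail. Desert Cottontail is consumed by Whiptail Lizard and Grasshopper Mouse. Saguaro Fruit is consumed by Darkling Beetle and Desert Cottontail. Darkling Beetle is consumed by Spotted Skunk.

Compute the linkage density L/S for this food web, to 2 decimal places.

There are L = 8 links among S = 8 species.
L/S = 8/8 = 1.0000 ≈ 1.00.

L/S = 1.00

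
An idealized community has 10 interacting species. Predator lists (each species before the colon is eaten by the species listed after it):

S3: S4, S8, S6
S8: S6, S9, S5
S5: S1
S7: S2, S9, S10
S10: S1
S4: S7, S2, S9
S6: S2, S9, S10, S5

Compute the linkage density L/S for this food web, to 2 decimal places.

There are L = 18 links among S = 10 species.
L/S = 18/10 = 1.8000 ≈ 1.80.

L/S = 1.80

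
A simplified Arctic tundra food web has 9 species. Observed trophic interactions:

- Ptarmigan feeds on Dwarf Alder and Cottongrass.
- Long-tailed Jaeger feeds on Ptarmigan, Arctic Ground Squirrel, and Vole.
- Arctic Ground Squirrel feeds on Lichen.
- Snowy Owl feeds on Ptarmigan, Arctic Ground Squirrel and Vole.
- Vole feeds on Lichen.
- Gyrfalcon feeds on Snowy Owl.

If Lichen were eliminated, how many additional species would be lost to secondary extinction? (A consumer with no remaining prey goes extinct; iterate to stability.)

Remove Lichen.
Round 1: Vole (all prey gone), Arctic Ground Squirrel (all prey gone) → extinct.
No further losses. Total secondary extinctions: 2.

2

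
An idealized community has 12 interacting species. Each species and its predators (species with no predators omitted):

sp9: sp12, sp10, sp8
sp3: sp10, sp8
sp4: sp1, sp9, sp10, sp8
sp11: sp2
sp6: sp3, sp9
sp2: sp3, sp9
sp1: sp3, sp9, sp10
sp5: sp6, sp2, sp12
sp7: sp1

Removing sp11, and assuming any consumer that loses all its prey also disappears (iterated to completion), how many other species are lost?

0

Remove sp11.
Every predator of it retains at least one other prey: sp2 still has sp5.
No consumer loses all prey, so no secondary extinctions occur.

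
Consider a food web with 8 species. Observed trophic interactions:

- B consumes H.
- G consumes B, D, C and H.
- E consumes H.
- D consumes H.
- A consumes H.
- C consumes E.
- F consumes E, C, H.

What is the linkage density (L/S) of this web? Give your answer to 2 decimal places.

There are L = 12 links among S = 8 species.
L/S = 12/8 = 1.5000 ≈ 1.50.

L/S = 1.50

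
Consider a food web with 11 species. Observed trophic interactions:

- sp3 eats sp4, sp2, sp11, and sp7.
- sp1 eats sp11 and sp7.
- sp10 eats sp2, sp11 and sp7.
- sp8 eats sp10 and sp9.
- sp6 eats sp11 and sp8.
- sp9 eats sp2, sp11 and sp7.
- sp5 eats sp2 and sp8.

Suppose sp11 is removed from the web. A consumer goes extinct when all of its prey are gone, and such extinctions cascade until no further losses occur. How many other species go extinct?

Remove sp11.
Every predator of it retains at least one other prey: sp3 still has sp2, sp7, sp4; sp9 still has sp2, sp7; sp10 still has sp2, sp7; sp1 still has sp7; sp6 still has sp8.
No consumer loses all prey, so no secondary extinctions occur.

0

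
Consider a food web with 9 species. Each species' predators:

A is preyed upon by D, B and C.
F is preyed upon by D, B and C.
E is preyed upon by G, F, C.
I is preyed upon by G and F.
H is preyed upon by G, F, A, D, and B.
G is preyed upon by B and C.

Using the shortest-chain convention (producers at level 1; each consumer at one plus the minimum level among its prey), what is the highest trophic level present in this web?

Producers (level 1): H, I, E.
Following each consumer down to its lowest-level prey: H → A (levels 1 through 2).
All prey of A (H 1) are at level 1 or above, so A is at level 1 + 1 = 2.
Every consumer has at least one prey at level 1 or below, so none exceeds level 2.

2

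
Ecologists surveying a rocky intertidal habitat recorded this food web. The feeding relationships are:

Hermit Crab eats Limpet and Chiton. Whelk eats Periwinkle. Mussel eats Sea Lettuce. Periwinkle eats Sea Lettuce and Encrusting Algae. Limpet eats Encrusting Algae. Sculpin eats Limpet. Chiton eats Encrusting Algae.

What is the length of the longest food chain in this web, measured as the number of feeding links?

2 links

One longest chain: Encrusting Algae → Periwinkle → Whelk.
It has 3 species and 2 links.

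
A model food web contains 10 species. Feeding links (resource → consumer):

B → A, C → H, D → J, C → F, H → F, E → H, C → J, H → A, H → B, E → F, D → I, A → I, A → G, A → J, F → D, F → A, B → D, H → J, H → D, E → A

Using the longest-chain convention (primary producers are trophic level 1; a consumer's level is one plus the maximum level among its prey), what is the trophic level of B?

Trophic level 3

E is a producer → level 1.
H eats E (level 1); other prey at levels: C 1 → level 2.
B eats H → level 3.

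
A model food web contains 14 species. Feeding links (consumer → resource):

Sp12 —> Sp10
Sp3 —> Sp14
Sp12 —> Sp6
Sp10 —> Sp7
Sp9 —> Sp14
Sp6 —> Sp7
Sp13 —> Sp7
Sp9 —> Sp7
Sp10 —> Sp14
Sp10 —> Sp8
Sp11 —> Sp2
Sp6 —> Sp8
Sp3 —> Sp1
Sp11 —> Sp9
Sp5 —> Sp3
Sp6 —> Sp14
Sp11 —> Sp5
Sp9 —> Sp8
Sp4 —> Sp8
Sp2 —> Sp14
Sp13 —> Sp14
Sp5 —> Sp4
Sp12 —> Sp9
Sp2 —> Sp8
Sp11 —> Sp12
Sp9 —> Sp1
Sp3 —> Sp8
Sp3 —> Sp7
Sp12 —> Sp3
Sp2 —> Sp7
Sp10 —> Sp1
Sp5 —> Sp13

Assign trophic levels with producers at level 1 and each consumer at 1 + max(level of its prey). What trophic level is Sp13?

Sp7 is a producer → level 1.
Sp13 eats Sp7 (level 1); other prey at levels: Sp14 1 → level 2.

Trophic level 2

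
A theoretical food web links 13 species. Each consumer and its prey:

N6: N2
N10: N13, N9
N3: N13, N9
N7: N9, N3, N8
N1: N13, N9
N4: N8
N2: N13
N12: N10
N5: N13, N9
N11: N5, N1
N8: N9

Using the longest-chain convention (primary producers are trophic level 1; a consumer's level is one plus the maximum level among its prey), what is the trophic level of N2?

N13 is a producer → level 1.
N2 eats N13 → level 2.

Trophic level 2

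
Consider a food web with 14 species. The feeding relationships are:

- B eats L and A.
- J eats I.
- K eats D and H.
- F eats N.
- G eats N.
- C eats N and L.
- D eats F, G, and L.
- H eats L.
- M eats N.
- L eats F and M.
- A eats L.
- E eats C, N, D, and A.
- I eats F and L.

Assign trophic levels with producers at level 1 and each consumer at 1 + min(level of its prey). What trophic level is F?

N is a producer → level 1.
F eats N → level 2.

Trophic level 2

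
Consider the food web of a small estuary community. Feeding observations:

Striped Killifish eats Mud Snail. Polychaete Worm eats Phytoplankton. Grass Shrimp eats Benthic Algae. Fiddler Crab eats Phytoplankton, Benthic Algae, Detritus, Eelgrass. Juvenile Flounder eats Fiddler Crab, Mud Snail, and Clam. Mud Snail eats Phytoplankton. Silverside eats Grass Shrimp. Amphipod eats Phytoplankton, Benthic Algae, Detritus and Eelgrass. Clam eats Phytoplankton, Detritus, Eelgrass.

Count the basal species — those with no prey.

4

Basal species (no prey listed): Phytoplankton, Detritus, Eelgrass, Benthic Algae.
Count: 4.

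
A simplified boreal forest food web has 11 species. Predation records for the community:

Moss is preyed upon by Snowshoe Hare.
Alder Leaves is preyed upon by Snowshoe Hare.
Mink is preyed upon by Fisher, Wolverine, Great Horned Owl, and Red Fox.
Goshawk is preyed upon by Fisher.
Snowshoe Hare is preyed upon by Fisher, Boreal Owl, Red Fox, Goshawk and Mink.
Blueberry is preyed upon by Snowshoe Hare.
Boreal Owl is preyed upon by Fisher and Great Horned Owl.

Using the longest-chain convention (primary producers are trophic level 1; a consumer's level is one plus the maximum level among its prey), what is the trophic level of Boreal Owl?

Trophic level 3

Blueberry is a producer → level 1.
Snowshoe Hare eats Blueberry (level 1); other prey at levels: Moss 1, Alder Leaves 1 → level 2.
Boreal Owl eats Snowshoe Hare → level 3.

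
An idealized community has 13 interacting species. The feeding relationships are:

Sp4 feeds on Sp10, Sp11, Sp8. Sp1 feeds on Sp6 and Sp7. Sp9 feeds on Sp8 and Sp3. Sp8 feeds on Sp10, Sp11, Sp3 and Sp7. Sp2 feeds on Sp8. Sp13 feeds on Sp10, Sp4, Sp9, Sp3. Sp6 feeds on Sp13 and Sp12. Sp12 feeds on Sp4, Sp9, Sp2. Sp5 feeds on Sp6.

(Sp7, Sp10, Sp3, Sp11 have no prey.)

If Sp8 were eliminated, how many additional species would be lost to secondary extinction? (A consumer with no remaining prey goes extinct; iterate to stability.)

1

Remove Sp8.
Round 1: Sp2 (all prey gone) → extinct.
No further losses. Total secondary extinctions: 1.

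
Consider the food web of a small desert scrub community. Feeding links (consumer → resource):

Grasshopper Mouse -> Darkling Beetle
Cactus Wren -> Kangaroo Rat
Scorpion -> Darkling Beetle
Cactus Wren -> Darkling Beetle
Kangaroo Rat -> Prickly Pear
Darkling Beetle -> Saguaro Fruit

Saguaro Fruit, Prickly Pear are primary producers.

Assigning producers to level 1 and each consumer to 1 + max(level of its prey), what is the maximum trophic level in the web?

3

Producers (level 1): Saguaro Fruit, Prickly Pear.
Saguaro Fruit → Darkling Beetle → Cactus Wren gives Cactus Wren level 3.
No species has a prey at level 3, so no species reaches level 4.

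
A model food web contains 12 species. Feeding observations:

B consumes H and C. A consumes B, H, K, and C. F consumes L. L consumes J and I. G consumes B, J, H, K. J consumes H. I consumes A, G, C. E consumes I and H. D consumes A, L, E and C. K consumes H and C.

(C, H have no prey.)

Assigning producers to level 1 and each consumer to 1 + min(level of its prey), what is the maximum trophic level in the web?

Producers (level 1): C, H.
Following each consumer down to its lowest-level prey: H → J → L → F (levels 1 through 4).
All prey of F (L 3) are at level 3 or above, so F is at level 1 + 3 = 4.
Every consumer has at least one prey at level 3 or below, so none exceeds level 4.

4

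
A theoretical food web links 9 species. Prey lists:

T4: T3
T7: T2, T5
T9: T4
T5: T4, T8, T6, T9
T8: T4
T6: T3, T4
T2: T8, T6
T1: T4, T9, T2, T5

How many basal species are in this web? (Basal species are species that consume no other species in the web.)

Basal species (no prey listed): T3.
Count: 1.

1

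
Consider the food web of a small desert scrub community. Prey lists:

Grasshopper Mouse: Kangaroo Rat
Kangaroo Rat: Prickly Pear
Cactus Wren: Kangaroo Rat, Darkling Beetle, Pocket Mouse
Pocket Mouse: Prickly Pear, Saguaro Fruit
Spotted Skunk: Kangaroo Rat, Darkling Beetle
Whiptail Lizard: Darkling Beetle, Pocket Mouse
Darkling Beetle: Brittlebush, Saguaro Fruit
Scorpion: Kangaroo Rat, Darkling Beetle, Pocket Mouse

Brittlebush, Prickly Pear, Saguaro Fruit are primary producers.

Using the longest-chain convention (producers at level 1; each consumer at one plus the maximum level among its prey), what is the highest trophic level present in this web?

Producers (level 1): Brittlebush, Prickly Pear, Saguaro Fruit.
Prickly Pear → Kangaroo Rat → Spotted Skunk gives Spotted Skunk level 3.
No species has a prey at level 3, so no species reaches level 4.

3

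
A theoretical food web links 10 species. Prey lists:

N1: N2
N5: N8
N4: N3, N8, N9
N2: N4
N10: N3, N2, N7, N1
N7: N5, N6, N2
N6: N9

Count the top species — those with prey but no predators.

Top species (has prey, but nothing eats it): N10.
Count: 1.

1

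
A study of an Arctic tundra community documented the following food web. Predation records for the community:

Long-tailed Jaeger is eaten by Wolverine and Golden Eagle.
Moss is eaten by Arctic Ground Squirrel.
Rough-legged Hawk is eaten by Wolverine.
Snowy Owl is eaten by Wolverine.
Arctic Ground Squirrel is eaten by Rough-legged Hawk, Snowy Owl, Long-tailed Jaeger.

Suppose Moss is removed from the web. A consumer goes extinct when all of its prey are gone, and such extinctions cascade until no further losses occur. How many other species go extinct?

Remove Moss.
Round 1: Arctic Ground Squirrel (all prey gone) → extinct.
Round 2: Rough-legged Hawk (all prey gone), Snowy Owl (all prey gone), Long-tailed Jaeger (all prey gone) → extinct.
Round 3: Golden Eagle (all prey gone), Wolverine (all prey gone) → extinct.
No further losses. Total secondary extinctions: 6.

6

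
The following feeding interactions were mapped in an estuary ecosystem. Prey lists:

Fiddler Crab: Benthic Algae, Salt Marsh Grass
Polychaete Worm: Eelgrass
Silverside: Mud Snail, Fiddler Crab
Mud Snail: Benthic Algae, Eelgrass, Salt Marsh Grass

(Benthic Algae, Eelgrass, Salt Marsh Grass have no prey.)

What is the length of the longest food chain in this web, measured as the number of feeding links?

2 links

One longest chain: Benthic Algae → Mud Snail → Silverside.
It has 3 species and 2 links.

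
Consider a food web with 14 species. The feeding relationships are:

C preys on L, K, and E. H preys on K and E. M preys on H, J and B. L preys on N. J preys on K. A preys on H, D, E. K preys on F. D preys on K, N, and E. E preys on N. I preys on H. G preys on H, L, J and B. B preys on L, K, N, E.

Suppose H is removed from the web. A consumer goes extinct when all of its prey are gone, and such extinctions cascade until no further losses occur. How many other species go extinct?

1

Remove H.
Round 1: I (all prey gone) → extinct.
No further losses. Total secondary extinctions: 1.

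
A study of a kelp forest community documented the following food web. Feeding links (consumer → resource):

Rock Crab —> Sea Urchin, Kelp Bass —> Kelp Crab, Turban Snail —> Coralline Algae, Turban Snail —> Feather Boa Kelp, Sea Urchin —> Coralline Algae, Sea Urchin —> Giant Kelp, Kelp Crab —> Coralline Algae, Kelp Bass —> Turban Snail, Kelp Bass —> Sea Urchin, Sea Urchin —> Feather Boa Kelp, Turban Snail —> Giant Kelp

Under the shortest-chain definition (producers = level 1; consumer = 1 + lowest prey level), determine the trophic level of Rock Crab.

Trophic level 3

Coralline Algae is a producer → level 1.
Sea Urchin eats Coralline Algae → level 2.
Rock Crab eats Sea Urchin → level 3.
No prey of Rock Crab is below level 2, so 3 is the minimum.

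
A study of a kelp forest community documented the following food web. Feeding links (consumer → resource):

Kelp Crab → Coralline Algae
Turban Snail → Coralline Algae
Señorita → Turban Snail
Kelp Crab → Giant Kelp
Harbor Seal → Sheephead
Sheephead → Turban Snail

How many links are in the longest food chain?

3 links

One longest chain: Coralline Algae → Turban Snail → Sheephead → Harbor Seal.
It has 4 species and 3 links.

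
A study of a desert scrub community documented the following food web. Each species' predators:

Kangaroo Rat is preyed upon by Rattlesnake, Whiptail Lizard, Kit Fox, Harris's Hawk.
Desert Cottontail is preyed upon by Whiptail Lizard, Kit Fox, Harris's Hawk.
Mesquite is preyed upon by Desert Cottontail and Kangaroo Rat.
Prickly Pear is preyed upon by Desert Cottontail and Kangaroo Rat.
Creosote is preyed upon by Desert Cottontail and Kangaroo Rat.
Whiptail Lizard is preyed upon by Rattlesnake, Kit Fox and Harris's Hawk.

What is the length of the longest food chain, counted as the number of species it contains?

One longest chain: Mesquite → Kangaroo Rat → Whiptail Lizard → Harris's Hawk.
It has 4 species and 3 links.

4 species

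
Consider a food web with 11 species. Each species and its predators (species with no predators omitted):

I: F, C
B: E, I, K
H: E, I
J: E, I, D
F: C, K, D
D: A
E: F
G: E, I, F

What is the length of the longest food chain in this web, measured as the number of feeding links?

4 links

One longest chain: G → E → F → D → A.
It has 5 species and 4 links.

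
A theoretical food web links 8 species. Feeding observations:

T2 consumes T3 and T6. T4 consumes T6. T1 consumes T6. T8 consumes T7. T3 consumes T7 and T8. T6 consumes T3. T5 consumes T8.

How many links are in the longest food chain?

One longest chain: T7 → T8 → T3 → T6 → T1.
It has 5 species and 4 links.

4 links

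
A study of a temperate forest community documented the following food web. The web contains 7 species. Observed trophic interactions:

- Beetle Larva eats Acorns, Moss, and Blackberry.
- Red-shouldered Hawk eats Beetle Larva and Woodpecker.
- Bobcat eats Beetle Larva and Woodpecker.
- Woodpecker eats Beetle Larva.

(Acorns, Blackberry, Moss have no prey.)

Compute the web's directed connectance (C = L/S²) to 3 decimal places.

C = 0.163

The web has S = 7 species and L = 8 feeding links.
C = L / S² = 8 / 49 = 0.1633 ≈ 0.163.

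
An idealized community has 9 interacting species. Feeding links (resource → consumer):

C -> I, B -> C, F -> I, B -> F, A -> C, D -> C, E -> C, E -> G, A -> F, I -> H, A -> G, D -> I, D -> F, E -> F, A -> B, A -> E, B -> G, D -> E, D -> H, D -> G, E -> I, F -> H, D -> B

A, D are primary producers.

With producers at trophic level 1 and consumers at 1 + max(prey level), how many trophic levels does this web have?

Producers (level 1): A, D.
A → E → F → I → H gives H level 5.
No species has a prey at level 5, so no species reaches level 6.

5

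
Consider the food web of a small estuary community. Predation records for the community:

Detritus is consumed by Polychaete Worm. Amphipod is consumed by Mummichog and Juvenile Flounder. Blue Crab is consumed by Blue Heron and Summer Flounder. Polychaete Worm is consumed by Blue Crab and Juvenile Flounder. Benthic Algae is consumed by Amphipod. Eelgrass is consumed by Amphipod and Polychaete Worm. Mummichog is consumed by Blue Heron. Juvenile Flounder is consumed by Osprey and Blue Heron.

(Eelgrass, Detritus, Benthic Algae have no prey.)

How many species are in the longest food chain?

One longest chain: Eelgrass → Polychaete Worm → Blue Crab → Blue Heron.
It has 4 species and 3 links.

4 species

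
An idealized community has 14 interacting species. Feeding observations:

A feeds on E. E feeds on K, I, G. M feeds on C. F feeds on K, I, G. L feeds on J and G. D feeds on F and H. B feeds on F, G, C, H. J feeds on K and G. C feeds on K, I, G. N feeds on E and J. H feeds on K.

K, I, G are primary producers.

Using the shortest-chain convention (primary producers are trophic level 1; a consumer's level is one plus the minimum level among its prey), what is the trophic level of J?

K is a producer → level 1.
J eats K → level 2.

Trophic level 2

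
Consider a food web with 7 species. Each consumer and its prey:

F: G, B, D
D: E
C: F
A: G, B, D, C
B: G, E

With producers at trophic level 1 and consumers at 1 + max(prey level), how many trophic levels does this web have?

Producers (level 1): G, E.
G → B → F → C → A gives A level 5.
No species has a prey at level 5, so no species reaches level 6.

5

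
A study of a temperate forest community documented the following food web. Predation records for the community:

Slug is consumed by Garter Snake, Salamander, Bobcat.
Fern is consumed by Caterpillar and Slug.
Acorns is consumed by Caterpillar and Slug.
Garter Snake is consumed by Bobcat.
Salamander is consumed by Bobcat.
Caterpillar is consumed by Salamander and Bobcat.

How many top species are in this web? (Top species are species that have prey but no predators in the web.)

1

Top species (has prey, but nothing eats it): Bobcat.
Count: 1.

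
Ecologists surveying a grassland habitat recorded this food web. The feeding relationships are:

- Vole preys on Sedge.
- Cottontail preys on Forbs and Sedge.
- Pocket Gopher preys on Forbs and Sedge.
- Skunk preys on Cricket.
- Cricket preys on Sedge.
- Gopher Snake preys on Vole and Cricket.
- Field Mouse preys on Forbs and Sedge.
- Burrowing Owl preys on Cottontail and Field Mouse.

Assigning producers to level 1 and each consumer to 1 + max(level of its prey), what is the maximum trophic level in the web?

3

Producers (level 1): Sedge, Forbs.
Sedge → Vole → Gopher Snake gives Gopher Snake level 3.
No species has a prey at level 3, so no species reaches level 4.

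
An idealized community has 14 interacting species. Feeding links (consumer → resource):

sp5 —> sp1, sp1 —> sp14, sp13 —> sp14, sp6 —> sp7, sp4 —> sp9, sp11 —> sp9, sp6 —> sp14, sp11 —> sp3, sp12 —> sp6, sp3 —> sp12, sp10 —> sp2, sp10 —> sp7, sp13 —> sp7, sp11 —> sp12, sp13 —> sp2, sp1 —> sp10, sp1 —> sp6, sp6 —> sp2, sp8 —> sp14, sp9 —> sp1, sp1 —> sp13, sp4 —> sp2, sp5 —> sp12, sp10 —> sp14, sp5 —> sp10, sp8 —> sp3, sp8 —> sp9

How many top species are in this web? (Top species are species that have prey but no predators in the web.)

4

Top species (has prey, but nothing eats it): sp5, sp11, sp8, sp4.
Count: 4.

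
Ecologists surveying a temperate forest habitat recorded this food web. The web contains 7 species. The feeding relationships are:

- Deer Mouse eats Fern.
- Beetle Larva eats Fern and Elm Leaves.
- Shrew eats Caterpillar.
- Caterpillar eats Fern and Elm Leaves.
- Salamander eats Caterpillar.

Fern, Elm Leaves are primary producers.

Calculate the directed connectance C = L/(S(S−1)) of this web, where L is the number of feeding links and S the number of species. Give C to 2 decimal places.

The web has S = 7 species and L = 7 feeding links.
C = L / (S(S−1)) = 7 / 42 = 0.1667 ≈ 0.17.

C = 0.17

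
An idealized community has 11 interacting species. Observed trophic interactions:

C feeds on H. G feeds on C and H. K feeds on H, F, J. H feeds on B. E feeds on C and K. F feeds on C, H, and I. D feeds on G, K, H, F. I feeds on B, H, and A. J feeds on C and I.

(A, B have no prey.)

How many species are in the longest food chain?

6 species

One longest chain: B → H → I → F → K → E.
It has 6 species and 5 links.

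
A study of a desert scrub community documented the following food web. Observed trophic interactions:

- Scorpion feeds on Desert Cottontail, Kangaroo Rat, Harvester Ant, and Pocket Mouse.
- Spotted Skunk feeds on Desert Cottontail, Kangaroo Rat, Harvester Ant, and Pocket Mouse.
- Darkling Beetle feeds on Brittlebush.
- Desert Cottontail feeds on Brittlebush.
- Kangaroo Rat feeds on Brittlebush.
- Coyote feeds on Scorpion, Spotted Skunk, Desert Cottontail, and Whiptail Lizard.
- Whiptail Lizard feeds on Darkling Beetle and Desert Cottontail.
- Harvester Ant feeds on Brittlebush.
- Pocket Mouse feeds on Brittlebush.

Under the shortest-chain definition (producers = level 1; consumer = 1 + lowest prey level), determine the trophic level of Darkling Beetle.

Brittlebush is a producer → level 1.
Darkling Beetle eats Brittlebush → level 2.

Trophic level 2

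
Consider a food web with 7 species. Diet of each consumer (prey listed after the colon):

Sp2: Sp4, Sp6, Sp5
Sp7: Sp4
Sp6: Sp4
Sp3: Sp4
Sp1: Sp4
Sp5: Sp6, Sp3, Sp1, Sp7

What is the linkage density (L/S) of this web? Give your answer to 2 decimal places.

There are L = 11 links among S = 7 species.
L/S = 11/7 = 1.5714 ≈ 1.57.

L/S = 1.57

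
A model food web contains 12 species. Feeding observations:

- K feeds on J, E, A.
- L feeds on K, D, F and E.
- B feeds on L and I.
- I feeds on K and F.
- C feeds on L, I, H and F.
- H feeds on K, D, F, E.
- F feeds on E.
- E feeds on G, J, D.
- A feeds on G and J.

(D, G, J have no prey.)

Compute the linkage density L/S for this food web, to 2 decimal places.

There are L = 25 links among S = 12 species.
L/S = 25/12 = 2.0833 ≈ 2.08.

L/S = 2.08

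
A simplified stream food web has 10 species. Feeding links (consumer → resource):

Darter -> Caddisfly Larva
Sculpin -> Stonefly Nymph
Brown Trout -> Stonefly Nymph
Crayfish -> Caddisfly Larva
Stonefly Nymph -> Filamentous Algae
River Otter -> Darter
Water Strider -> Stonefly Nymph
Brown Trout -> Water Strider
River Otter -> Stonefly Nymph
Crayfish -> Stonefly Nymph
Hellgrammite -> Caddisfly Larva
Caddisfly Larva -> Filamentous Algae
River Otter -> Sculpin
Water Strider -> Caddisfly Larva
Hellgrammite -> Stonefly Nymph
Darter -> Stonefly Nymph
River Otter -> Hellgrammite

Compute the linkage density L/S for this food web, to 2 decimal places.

There are L = 17 links among S = 10 species.
L/S = 17/10 = 1.7000 ≈ 1.70.

L/S = 1.70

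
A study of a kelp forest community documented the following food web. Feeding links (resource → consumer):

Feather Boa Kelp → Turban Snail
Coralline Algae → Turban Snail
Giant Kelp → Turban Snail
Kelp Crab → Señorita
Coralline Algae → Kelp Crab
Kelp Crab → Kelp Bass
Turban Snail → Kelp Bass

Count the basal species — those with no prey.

Basal species (no prey listed): Feather Boa Kelp, Giant Kelp, Coralline Algae.
Count: 3.

3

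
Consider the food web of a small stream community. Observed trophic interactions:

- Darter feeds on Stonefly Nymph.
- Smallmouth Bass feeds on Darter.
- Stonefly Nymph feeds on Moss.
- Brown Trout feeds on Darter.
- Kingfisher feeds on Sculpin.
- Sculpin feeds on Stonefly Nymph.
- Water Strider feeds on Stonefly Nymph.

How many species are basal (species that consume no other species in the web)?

Basal species (no prey listed): Moss.
Count: 1.

1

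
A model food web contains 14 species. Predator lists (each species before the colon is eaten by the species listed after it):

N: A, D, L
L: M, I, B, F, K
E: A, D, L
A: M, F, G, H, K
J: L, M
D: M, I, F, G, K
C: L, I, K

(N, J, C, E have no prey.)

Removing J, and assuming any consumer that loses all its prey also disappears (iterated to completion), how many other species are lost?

Remove J.
Every predator of it retains at least one other prey: L still has N, C, E; M still has A, D, L.
No consumer loses all prey, so no secondary extinctions occur.

0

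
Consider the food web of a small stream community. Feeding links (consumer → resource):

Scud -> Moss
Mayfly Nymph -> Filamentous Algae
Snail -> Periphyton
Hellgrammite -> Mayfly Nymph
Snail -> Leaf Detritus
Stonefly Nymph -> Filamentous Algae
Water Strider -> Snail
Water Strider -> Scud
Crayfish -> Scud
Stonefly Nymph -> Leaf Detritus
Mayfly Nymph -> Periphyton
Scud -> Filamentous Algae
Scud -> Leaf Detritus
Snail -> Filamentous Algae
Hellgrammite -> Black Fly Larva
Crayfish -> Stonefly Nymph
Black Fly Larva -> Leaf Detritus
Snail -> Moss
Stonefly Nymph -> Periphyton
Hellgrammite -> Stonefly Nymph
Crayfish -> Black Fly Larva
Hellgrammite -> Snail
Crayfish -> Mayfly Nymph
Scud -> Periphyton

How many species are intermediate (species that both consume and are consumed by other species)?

Intermediate species (has both prey and predators): Scud, Black Fly Larva, Snail, Stonefly Nymph, Mayfly Nymph.
Count: 5.

5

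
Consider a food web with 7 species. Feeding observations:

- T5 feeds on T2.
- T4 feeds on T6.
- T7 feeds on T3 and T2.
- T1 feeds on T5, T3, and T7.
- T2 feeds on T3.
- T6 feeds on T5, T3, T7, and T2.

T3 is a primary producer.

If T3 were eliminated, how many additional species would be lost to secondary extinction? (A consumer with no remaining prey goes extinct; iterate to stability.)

6

Remove T3.
Round 1: T2 (all prey gone) → extinct.
Round 2: T7 (all prey gone), T5 (all prey gone) → extinct.
Round 3: T6 (all prey gone), T1 (all prey gone) → extinct.
Round 4: T4 (all prey gone) → extinct.
No further losses. Total secondary extinctions: 6.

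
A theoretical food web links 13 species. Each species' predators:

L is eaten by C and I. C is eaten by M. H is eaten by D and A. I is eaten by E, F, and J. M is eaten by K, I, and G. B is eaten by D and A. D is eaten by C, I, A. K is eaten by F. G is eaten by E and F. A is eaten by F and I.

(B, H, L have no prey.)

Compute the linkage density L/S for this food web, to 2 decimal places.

There are L = 21 links among S = 13 species.
L/S = 21/13 = 1.6154 ≈ 1.62.

L/S = 1.62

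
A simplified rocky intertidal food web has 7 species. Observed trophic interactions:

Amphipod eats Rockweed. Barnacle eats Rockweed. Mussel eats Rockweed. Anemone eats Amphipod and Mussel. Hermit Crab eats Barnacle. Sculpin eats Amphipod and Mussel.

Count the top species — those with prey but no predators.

3

Top species (has prey, but nothing eats it): Anemone, Sculpin, Hermit Crab.
Count: 3.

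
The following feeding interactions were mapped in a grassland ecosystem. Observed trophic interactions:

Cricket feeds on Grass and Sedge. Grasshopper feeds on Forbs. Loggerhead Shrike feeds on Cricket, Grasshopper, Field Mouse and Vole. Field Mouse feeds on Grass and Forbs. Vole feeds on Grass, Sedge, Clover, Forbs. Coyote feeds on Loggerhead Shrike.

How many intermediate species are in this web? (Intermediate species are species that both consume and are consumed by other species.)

Intermediate species (has both prey and predators): Cricket, Grasshopper, Field Mouse, Vole, Loggerhead Shrike.
Count: 5.

5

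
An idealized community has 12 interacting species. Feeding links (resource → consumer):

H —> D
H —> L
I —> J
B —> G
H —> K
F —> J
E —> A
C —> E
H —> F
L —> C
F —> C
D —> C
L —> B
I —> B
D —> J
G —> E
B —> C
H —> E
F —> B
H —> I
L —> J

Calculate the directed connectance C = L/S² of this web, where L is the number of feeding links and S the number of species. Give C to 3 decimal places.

C = 0.146

The web has S = 12 species and L = 21 feeding links.
C = L / S² = 21 / 144 = 0.1458 ≈ 0.146.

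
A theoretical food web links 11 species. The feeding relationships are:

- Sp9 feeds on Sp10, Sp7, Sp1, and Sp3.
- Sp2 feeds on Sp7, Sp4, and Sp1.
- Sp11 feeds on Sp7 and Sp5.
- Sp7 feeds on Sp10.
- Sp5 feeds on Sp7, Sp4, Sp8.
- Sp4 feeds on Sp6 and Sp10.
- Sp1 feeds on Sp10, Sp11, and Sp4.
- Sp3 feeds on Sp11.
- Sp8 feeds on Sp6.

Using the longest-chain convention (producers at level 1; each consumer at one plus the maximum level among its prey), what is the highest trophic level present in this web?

6

Producers (level 1): Sp10, Sp6.
Sp10 → Sp7 → Sp5 → Sp11 → Sp3 → Sp9 gives Sp9 level 6.
No species has a prey at level 6, so no species reaches level 7.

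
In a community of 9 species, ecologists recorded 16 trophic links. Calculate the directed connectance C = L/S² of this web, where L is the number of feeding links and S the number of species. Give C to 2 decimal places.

C = 0.20

The web has S = 9 species and L = 16 feeding links.
C = L / S² = 16 / 81 = 0.1975 ≈ 0.20.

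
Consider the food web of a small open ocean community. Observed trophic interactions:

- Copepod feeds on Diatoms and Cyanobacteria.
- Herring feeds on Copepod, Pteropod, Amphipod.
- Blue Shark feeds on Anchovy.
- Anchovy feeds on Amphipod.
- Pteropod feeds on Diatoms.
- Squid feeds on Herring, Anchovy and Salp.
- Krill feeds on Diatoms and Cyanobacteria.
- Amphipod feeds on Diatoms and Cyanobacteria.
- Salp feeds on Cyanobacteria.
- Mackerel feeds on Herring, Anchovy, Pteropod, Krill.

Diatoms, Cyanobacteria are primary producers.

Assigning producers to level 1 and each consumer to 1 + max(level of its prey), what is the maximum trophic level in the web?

4

Producers (level 1): Diatoms, Cyanobacteria.
Diatoms → Amphipod → Anchovy → Mackerel gives Mackerel level 4.
No species has a prey at level 4, so no species reaches level 5.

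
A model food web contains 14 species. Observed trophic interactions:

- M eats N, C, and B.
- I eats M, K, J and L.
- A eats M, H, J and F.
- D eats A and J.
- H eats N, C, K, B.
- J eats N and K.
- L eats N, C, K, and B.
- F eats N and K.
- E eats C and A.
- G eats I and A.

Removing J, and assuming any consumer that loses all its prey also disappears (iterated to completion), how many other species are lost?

Remove J.
Every predator of it retains at least one other prey: A still has H, F, M; I still has K, L, M; D still has A.
No consumer loses all prey, so no secondary extinctions occur.

0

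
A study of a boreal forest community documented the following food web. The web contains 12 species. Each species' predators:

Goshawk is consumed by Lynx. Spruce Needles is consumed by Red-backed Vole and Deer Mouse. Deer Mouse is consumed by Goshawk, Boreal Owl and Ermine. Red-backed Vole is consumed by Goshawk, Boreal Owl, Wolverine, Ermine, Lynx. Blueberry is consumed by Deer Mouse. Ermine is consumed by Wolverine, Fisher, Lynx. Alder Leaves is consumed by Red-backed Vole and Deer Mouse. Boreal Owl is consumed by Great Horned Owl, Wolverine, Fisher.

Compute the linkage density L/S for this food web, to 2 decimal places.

There are L = 20 links among S = 12 species.
L/S = 20/12 = 1.6667 ≈ 1.67.

L/S = 1.67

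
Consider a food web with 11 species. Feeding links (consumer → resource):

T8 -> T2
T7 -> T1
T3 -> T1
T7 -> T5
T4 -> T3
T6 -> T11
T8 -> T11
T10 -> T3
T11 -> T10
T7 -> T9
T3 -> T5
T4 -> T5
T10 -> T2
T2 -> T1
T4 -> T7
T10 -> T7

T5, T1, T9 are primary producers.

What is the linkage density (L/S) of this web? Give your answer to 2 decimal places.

There are L = 16 links among S = 11 species.
L/S = 16/11 = 1.4545 ≈ 1.45.

L/S = 1.45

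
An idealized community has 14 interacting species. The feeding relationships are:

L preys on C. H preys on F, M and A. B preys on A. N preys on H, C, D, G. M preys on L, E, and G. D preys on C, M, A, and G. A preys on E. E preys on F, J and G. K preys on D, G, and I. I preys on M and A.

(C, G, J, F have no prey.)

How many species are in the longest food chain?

5 species

One longest chain: G → E → A → D → N.
It has 5 species and 4 links.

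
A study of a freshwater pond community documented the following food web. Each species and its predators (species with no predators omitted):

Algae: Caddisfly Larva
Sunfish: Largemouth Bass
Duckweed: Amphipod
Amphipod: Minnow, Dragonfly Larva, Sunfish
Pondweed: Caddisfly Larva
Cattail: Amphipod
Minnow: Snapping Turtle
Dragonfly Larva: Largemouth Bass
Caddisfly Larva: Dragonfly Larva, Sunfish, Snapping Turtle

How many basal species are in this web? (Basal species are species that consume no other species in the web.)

4

Basal species (no prey listed): Algae, Cattail, Duckweed, Pondweed.
Count: 4.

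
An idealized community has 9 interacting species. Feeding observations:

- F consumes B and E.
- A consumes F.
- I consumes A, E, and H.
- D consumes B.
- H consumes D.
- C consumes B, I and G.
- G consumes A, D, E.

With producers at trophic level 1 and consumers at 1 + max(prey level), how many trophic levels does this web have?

5

Producers (level 1): E, B.
E → F → A → G → C gives C level 5.
No species has a prey at level 5, so no species reaches level 6.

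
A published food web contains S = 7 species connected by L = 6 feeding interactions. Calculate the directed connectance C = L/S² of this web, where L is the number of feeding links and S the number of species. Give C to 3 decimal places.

The web has S = 7 species and L = 6 feeding links.
C = L / S² = 6 / 49 = 0.1224 ≈ 0.122.

C = 0.122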